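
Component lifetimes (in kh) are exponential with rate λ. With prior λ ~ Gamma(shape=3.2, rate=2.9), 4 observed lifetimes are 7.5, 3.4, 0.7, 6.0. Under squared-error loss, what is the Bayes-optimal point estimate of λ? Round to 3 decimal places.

Σ times = 17.6. Posterior: Gamma(shape = 3.2+4 = 7.2, rate = 2.9+17.6 = 20.5).
Mode = (α−1)/β = 6.2/20.5 = 0.302.
Mean = α/β = 7.2/20.5 = 0.351.
Squared-error loss ⇒ the optimal estimator is the posterior mean.

0.351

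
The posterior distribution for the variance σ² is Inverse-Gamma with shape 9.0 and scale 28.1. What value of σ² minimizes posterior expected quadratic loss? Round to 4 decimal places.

Mode = β/(α+1) = 28.1/10.0 = 2.8100.
Mean = β/(α−1) = 28.1/8.0 = 3.5125.
Quadratic loss ⇒ the optimal estimator is the posterior mean.

3.5125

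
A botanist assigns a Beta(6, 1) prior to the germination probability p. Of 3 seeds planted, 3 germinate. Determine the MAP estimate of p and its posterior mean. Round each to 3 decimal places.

MAP estimate = 1.000, posterior mean = 0.900

Posterior: Beta(6+3, 1+0) = Beta(9, 1).
Since β = 1 ≤ 1 and α > 1, the Beta density is monotone increasing on [0,1]; the mode is at 1.
Mean = 9/(9+1) = 0.900.
Mode > mean: the posterior has a left tail.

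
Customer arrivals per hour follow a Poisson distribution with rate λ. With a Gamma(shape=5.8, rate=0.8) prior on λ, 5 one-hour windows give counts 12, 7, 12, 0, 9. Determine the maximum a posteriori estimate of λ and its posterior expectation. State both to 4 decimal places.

Σ counts = 40. Posterior: Gamma(shape = 5.8+40 = 45.8, rate = 0.8+5 = 5.8).
Mode = (α−1)/β = 44.8/5.8 = 7.7241.
Mean = α/β = 45.8/5.8 = 7.8966.
The posterior is right-skewed, so the mean exceeds the mode.

maximum a posteriori estimate = 7.7241, posterior expectation = 7.8966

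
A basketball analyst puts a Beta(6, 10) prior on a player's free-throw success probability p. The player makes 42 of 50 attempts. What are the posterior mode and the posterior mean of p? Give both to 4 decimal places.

Posterior: Beta(6+42, 10+8) = Beta(48, 18).
Mode = (48−1)/(48+18−2) = 47/64 = 0.7344.
Mean = 48/(48+18) = 48/66 = 0.7273.

MAP: 0.7344. Posterior mean: 0.7273.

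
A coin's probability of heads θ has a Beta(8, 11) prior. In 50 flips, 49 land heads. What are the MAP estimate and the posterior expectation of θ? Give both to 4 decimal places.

Posterior: Beta(8+49, 11+1) = Beta(57, 12).
Mode = (57−1)/(57+12−2) = 56/67 = 0.8358.
Mean = 57/(57+12) = 57/69 = 0.8261.
Mode > mean: the posterior has a left tail.

MAP = 0.8358; posterior mean = 0.8261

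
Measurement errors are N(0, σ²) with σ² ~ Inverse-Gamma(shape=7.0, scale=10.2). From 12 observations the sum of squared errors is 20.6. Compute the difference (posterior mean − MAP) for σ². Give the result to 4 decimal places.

Posterior: Inverse-Gamma(shape = 7.0+12/2 = 13.0, scale = 10.2+20.6/2 = 20.5).
Mode = β/(α+1) = 20.5/14.0 = 1.4643.
Mean = β/(α−1) = 20.5/12.0 = 1.7083.
Difference = 1.7083 − 1.4643 = 0.2440.

0.2440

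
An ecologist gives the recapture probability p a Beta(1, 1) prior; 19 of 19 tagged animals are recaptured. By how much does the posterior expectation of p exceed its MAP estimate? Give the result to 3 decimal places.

Posterior: Beta(1+19, 1+0) = Beta(20, 1).
Since β = 1 ≤ 1 and α > 1, the Beta density is monotone increasing on [0,1]; the mode is at 1.
Mean = 20/(20+1) = 0.952.
Difference = 0.952 − 1.000 = -0.048.
The posterior is left-skewed, so the mode exceeds the mean.

-0.048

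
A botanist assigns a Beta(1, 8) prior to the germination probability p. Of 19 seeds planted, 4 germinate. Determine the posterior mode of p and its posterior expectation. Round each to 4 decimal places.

Posterior: Beta(1+4, 8+15) = Beta(5, 23).
Mode = (5−1)/(5+23−2) = 4/26 = 0.1538.
Mean = 5/(5+23) = 5/28 = 0.1786.
Right-skewed posterior ⇒ mode < mean.

MAP: 0.1538. Posterior mean: 0.1786.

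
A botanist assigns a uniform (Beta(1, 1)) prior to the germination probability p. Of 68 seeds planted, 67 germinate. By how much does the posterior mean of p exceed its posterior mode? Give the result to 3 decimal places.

Posterior: Beta(1+67, 1+1) = Beta(68, 2).
Mode = (68−1)/(68+2−2) = 67/68 = 0.985.
With a flat prior the MAP equals the MLE, 67/68.
Mean = 68/(68+2) = 68/70 = 0.971.
Difference = 0.971 − 0.985 = -0.014.
The posterior is left-skewed, so the mode exceeds the mean.

-0.014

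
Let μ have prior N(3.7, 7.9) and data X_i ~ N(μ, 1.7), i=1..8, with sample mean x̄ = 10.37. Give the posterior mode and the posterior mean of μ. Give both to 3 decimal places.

Posterior for μ is Normal. Precision-weighted mean: (1/7.9·3.7 + 8/1.7·10.37) / (1/7.9 + 8/1.7) = 10.195.
A Normal posterior is symmetric, so mode = mean.

MAP: 10.195. Posterior mean: 10.195.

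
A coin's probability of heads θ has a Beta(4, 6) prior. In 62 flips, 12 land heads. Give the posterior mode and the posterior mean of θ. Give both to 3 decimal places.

θ_MAP = 0.214, E[θ|data] = 0.222

Posterior: Beta(4+12, 6+50) = Beta(16, 56).
Mode = (16−1)/(16+56−2) = 15/70 = 0.214.
Mean = 16/(16+56) = 16/72 = 0.222.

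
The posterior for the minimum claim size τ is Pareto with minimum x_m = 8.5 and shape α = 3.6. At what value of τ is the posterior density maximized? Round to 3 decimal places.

The Pareto density is strictly decreasing on [x_m, ∞), so the mode is x_m = 8.500.
Mean = α·x_m/(α−1) = 3.6·8.5/2.6 = 11.769.
This is the posterior mode — the MAP estimate.

8.500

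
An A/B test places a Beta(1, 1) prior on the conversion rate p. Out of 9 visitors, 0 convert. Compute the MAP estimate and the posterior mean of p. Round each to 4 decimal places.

p_MAP = 0.0000, E[p|data] = 0.0909

Posterior: Beta(1+0, 1+9) = Beta(1, 10).
Since α = 1 ≤ 1 and β > 1, the Beta density is monotone decreasing on [0,1]; the mode is at 0.
Mean = 1/(1+10) = 0.0909.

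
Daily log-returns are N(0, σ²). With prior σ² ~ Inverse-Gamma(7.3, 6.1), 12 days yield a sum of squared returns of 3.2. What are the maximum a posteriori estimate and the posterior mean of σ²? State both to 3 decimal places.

Posterior: Inverse-Gamma(shape = 7.3+12/2 = 13.3, scale = 6.1+3.2/2 = 7.7).
Mode = β/(α+1) = 7.7/14.3 = 0.538.
Mean = β/(α−1) = 7.7/12.3 = 0.626.
Mean > mode: the posterior has a right tail.

MAP: 0.538. Posterior mean: 0.626.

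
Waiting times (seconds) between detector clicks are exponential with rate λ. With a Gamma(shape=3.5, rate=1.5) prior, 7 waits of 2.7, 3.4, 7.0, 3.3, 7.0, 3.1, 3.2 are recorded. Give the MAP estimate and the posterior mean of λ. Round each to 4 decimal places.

MAP = 0.3045; posterior mean = 0.3365

Σ times = 29.7. Posterior: Gamma(shape = 3.5+7 = 10.5, rate = 1.5+29.7 = 31.2).
Mode = (α−1)/β = 9.5/31.2 = 0.3045.
Mean = α/β = 10.5/31.2 = 0.3365.
The mean is pulled above the mode by the posterior's right skew.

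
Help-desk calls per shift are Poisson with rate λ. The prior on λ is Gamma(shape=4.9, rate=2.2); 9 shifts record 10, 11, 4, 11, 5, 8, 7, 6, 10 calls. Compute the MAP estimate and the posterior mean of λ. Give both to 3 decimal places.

Σ counts = 72. Posterior: Gamma(shape = 4.9+72 = 76.9, rate = 2.2+9 = 11.2).
Mode = (α−1)/β = 75.9/11.2 = 6.777.
Mean = α/β = 76.9/11.2 = 6.866.

MAP estimate = 6.777, posterior mean = 6.866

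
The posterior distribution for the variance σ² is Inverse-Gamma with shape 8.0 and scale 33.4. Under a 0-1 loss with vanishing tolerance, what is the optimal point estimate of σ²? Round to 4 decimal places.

Mode = β/(α+1) = 33.4/9.0 = 3.7111.
Mean = β/(α−1) = 33.4/7.0 = 4.7714.
This is the posterior mode — the MAP estimate.

3.7111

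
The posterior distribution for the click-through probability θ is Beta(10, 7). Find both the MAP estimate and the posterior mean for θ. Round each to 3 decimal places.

θ_MAP = 0.600, E[θ|data] = 0.588

Mode = (10−1)/(10+7−2) = 9/15 = 0.600.
Mean = 10/(10+7) = 10/17 = 0.588.
Mode > mean: the posterior has a left tail.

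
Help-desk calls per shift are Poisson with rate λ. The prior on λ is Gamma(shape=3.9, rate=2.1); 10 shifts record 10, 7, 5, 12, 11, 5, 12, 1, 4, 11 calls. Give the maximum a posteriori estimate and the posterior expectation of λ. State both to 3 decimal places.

λ_MAP = 6.686, E[λ|data] = 6.769

Σ counts = 78. Posterior: Gamma(shape = 3.9+78 = 81.9, rate = 2.1+10 = 12.1).
Mode = (α−1)/β = 80.9/12.1 = 6.686.
Mean = α/β = 81.9/12.1 = 6.769.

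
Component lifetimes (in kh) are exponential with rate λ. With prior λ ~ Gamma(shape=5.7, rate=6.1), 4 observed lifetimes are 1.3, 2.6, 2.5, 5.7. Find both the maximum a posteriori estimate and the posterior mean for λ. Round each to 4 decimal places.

MAP: 0.4780. Posterior mean: 0.5330.

Σ times = 12.1. Posterior: Gamma(shape = 5.7+4 = 9.7, rate = 6.1+12.1 = 18.2).
Mode = (α−1)/β = 8.7/18.2 = 0.4780.
Mean = α/β = 9.7/18.2 = 0.5330.
Mean > mode: the posterior has a right tail.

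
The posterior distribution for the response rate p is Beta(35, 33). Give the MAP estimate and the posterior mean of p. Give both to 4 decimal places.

MAP: 0.5152. Posterior mean: 0.5147.

Mode = (35−1)/(35+33−2) = 34/66 = 0.5152.
Mean = 35/(35+33) = 35/68 = 0.5147.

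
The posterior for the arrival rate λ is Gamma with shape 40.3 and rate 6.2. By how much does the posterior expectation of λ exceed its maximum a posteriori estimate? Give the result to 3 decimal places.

Mode = (α−1)/β = 39.3/6.2 = 6.339.
Mean = α/β = 40.3/6.2 = 6.500.
Difference = 6.500 − 6.339 = 0.161.
Mean > mode: the posterior has a right tail.

0.161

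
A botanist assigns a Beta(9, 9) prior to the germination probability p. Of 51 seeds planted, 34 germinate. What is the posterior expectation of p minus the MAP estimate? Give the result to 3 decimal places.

-0.004

Posterior: Beta(9+34, 9+17) = Beta(43, 26).
Mode = (43−1)/(43+26−2) = 42/67 = 0.627.
Mean = 43/(43+26) = 43/69 = 0.623.
Difference = 0.623 − 0.627 = -0.004.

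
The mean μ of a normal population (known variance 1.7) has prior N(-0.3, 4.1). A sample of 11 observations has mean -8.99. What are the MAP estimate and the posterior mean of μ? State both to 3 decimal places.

Posterior for μ is Normal. Precision-weighted mean: (1/4.1·-0.3 + 11/1.7·-8.99) / (1/4.1 + 11/1.7) = -8.674.
A Normal posterior is symmetric, so mode = mean.

μ_MAP = -8.674, E[μ|data] = -8.674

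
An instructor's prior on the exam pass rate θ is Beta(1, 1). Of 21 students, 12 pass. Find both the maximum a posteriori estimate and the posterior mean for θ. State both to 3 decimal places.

Posterior: Beta(1+12, 1+9) = Beta(13, 10).
Mode = (13−1)/(13+10−2) = 12/21 = 0.571.
Mean = 13/(13+10) = 13/23 = 0.565.
The mean is pulled below the mode by the posterior's left skew.

MAP: 0.571. Posterior mean: 0.565.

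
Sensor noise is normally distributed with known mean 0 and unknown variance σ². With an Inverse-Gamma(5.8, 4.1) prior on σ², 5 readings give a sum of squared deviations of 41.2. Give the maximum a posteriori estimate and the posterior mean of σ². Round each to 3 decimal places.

MAP: 2.656. Posterior mean: 3.384.

Posterior: Inverse-Gamma(shape = 5.8+5/2 = 8.3, scale = 4.1+41.2/2 = 24.7).
Mode = β/(α+1) = 24.7/9.3 = 2.656.
Mean = β/(α−1) = 24.7/7.3 = 3.384.
The posterior is right-skewed, so the mean exceeds the mode.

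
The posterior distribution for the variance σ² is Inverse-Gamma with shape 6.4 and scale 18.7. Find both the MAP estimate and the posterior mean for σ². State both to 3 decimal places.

Mode = β/(α+1) = 18.7/7.4 = 2.527.
Mean = β/(α−1) = 18.7/5.4 = 3.463.

MAP = 2.527; posterior mean = 3.463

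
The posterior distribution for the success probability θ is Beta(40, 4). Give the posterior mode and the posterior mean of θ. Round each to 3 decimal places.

Mode = (40−1)/(40+4−2) = 39/42 = 0.929.
Mean = 40/(40+4) = 40/44 = 0.909.
Mode > mean: the posterior has a left tail.

MAP = 0.929; posterior mean = 0.909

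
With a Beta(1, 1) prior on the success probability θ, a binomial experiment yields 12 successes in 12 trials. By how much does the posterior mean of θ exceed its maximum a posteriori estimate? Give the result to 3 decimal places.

-0.071

Posterior: Beta(1+12, 1+0) = Beta(13, 1).
Since β = 1 ≤ 1 and α > 1, the Beta density is monotone increasing on [0,1]; the mode is at 1.
Mean = 13/(13+1) = 0.929.
Difference = 0.929 − 1.000 = -0.071.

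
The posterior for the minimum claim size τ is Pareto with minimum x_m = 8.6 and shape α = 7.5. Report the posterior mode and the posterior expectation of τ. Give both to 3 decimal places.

The Pareto density is strictly decreasing on [x_m, ∞), so the mode is x_m = 8.600.
Mean = α·x_m/(α−1) = 7.5·8.6/6.5 = 9.923.
Mean > mode: the posterior has a right tail.

MAP = 8.600, posterior mean = 9.923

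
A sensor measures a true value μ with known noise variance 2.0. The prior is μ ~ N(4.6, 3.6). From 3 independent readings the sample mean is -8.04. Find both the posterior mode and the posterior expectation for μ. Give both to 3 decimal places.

Posterior for μ is Normal. Precision-weighted mean: (1/3.6·4.6 + 3/2.0·-8.04) / (1/3.6 + 3/2.0) = -6.065.
A Normal posterior is symmetric, so mode = mean.

posterior mode = -6.065, posterior expectation = -6.065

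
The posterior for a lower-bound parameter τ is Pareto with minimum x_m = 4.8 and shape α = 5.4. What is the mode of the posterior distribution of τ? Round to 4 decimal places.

4.8000

The Pareto density is strictly decreasing on [x_m, ∞), so the mode is x_m = 4.8000.
Mean = α·x_m/(α−1) = 5.4·4.8/4.4 = 5.8909.
This is the posterior mode — the MAP estimate.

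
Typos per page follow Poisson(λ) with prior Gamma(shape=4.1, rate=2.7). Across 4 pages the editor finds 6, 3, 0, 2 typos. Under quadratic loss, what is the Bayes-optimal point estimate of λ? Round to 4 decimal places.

Σ counts = 11. Posterior: Gamma(shape = 4.1+11 = 15.1, rate = 2.7+4 = 6.7).
Mode = (α−1)/β = 14.1/6.7 = 2.1045.
Mean = α/β = 15.1/6.7 = 2.2537.
Quadratic loss ⇒ the optimal estimator is the posterior mean.

2.2537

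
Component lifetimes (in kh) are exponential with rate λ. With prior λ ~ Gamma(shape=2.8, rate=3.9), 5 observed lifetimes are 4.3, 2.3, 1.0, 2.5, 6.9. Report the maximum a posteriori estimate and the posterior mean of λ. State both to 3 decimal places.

λ_MAP = 0.325, E[λ|data] = 0.373

Σ times = 17.0. Posterior: Gamma(shape = 2.8+5 = 7.8, rate = 3.9+17.0 = 20.9).
Mode = (α−1)/β = 6.8/20.9 = 0.325.
Mean = α/β = 7.8/20.9 = 0.373.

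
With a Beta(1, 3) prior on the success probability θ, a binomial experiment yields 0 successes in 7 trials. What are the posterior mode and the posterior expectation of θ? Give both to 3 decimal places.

MAP = 0.000, posterior mean = 0.091

Posterior: Beta(1+0, 3+7) = Beta(1, 10).
Since α = 1 ≤ 1 and β > 1, the Beta density is monotone decreasing on [0,1]; the mode is at 0.
Mean = 1/(1+10) = 0.091.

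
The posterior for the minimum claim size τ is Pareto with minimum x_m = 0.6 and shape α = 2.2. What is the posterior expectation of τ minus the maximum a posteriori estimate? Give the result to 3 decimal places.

0.500

The Pareto density is strictly decreasing on [x_m, ∞), so the mode is x_m = 0.600.
Mean = α·x_m/(α−1) = 2.2·0.6/1.2 = 1.100.
Difference = 1.100 − 0.600 = 0.500.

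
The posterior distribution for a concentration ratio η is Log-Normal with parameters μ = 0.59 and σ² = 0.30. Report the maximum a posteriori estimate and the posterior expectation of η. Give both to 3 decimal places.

MAP: 1.336. Posterior mean: 2.096.

Mode = exp(μ − σ²) = exp(0.29) = 1.336.
Mean = exp(μ + σ²/2) = exp(0.740) = 2.096.
The posterior is right-skewed, so the mean exceeds the mode.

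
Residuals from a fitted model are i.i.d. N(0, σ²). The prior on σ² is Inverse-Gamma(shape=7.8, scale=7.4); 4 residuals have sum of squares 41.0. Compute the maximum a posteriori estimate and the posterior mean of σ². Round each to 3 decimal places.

MAP: 2.583. Posterior mean: 3.170.

Posterior: Inverse-Gamma(shape = 7.8+4/2 = 9.8, scale = 7.4+41.0/2 = 27.9).
Mode = β/(α+1) = 27.9/10.8 = 2.583.
Mean = β/(α−1) = 27.9/8.8 = 3.170.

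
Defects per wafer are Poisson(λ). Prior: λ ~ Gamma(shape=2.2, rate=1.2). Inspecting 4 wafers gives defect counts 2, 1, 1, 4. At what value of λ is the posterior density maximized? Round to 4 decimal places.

Σ counts = 8. Posterior: Gamma(shape = 2.2+8 = 10.2, rate = 1.2+4 = 5.2).
Mode = (α−1)/β = 9.2/5.2 = 1.7692.
Mean = α/β = 10.2/5.2 = 1.9615.
This is the posterior mode — the MAP estimate.

1.7692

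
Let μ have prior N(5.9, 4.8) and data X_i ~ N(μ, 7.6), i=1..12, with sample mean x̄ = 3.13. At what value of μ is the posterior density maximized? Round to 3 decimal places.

Posterior for μ is Normal. Precision-weighted mean: (1/4.8·5.9 + 12/7.6·3.13) / (1/4.8 + 12/7.6) = 3.453.
A Normal posterior is symmetric, so mode = mean.
This is the posterior mode — the MAP estimate.

3.453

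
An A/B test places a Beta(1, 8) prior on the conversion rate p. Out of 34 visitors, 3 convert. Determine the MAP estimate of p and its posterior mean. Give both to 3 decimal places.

Posterior: Beta(1+3, 8+31) = Beta(4, 39).
Mode = (4−1)/(4+39−2) = 3/41 = 0.073.
Mean = 4/(4+39) = 4/43 = 0.093.
Mean > mode: the posterior has a right tail.

MAP = 0.073; posterior mean = 0.093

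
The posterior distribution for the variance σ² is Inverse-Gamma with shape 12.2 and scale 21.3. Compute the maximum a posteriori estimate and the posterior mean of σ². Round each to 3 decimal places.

maximum a posteriori estimate = 1.614, posterior mean = 1.902

Mode = β/(α+1) = 21.3/13.2 = 1.614.
Mean = β/(α−1) = 21.3/11.2 = 1.902.
Right-skewed posterior ⇒ mode < mean.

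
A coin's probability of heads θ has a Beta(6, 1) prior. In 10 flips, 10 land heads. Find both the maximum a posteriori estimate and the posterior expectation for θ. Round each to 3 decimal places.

Posterior: Beta(6+10, 1+0) = Beta(16, 1).
Since β = 1 ≤ 1 and α > 1, the Beta density is monotone increasing on [0,1]; the mode is at 1.
Mean = 16/(16+1) = 0.941.

maximum a posteriori estimate = 1.000, posterior expectation = 0.941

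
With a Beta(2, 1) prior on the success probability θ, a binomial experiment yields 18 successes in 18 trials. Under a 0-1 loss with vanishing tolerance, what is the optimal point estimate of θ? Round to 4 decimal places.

Posterior: Beta(2+18, 1+0) = Beta(20, 1).
Since β = 1 ≤ 1 and α > 1, the Beta density is monotone increasing on [0,1]; the mode is at 1.
Mean = 20/(20+1) = 0.9524.
This is the posterior mode — the MAP estimate.

1.0000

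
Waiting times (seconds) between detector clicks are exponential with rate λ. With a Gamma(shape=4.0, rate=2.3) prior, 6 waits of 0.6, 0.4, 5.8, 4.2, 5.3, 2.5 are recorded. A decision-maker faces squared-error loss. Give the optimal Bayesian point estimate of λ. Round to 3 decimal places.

0.474

Σ times = 18.8. Posterior: Gamma(shape = 4.0+6 = 10.0, rate = 2.3+18.8 = 21.1).
Mode = (α−1)/β = 9.0/21.1 = 0.427.
Mean = α/β = 10.0/21.1 = 0.474.
Squared-error loss ⇒ the optimal estimator is the posterior mean.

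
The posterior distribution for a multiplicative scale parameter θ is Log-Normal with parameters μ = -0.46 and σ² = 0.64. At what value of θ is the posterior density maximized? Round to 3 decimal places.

0.333

Mode = exp(μ − σ²) = exp(-1.10) = 0.333.
Mean = exp(μ + σ²/2) = exp(-0.140) = 0.869.
This is the posterior mode — the MAP estimate.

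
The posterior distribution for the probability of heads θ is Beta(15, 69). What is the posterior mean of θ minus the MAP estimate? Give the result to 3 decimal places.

Mode = (15−1)/(15+69−2) = 14/82 = 0.171.
Mean = 15/(15+69) = 15/84 = 0.179.
Difference = 0.179 − 0.171 = 0.008.

0.008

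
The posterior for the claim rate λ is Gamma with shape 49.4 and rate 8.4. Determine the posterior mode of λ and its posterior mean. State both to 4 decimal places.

Mode = (α−1)/β = 48.4/8.4 = 5.7619.
Mean = α/β = 49.4/8.4 = 5.8810.
The mean is pulled above the mode by the posterior's right skew.

λ_MAP = 5.7619, E[λ|data] = 5.8810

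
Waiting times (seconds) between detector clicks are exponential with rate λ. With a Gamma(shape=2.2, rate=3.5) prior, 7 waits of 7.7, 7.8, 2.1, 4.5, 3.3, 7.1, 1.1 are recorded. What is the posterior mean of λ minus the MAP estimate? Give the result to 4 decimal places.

Σ times = 33.6. Posterior: Gamma(shape = 2.2+7 = 9.2, rate = 3.5+33.6 = 37.1).
Mode = (α−1)/β = 8.2/37.1 = 0.2210.
Mean = α/β = 9.2/37.1 = 0.2480.
Difference = 0.2480 − 0.2210 = 0.0270.

0.0270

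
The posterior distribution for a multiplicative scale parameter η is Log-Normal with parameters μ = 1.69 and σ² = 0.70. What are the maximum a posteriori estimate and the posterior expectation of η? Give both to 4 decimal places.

η_MAP = 2.6912, E[η|data] = 7.6906

Mode = exp(μ − σ²) = exp(0.99) = 2.6912.
Mean = exp(μ + σ²/2) = exp(2.040) = 7.6906.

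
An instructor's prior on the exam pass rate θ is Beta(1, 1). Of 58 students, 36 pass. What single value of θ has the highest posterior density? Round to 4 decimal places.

0.6207

Posterior: Beta(1+36, 1+22) = Beta(37, 23).
Mode = (37−1)/(37+23−2) = 36/58 = 0.6207.
Mean = 37/(37+23) = 37/60 = 0.6167.
This is the posterior mode — the MAP estimate.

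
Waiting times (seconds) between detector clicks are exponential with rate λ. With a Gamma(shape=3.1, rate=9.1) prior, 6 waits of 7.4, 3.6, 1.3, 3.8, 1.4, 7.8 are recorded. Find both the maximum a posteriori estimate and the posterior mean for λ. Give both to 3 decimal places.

MAP = 0.235, posterior mean = 0.265

Σ times = 25.3. Posterior: Gamma(shape = 3.1+6 = 9.1, rate = 9.1+25.3 = 34.4).
Mode = (α−1)/β = 8.1/34.4 = 0.235.
Mean = α/β = 9.1/34.4 = 0.265.
The mean is pulled above the mode by the posterior's right skew.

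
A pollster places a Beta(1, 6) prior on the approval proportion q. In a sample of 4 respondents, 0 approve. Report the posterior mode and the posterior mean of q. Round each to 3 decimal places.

MAP: 0.000. Posterior mean: 0.091.

Posterior: Beta(1+0, 6+4) = Beta(1, 10).
Since α = 1 ≤ 1 and β > 1, the Beta density is monotone decreasing on [0,1]; the mode is at 0.
Mean = 1/(1+10) = 0.091.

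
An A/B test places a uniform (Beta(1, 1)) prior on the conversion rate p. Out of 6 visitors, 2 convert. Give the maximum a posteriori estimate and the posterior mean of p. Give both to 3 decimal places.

Posterior: Beta(1+2, 1+4) = Beta(3, 5).
Mode = (3−1)/(3+5−2) = 2/6 = 0.333.
With a flat prior the MAP equals the MLE, 2/6.
Mean = 3/(3+5) = 3/8 = 0.375.
The mean is pulled above the mode by the posterior's right skew.

maximum a posteriori estimate = 0.333, posterior mean = 0.375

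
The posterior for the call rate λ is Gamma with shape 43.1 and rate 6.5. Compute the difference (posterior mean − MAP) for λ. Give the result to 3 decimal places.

0.154

Mode = (α−1)/β = 42.1/6.5 = 6.477.
Mean = α/β = 43.1/6.5 = 6.631.
Difference = 6.631 − 6.477 = 0.154.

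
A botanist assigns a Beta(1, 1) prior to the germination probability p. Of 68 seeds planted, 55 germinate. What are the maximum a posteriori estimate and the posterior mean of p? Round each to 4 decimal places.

Posterior: Beta(1+55, 1+13) = Beta(56, 14).
Mode = (56−1)/(56+14−2) = 55/68 = 0.8088.
Mean = 56/(56+14) = 56/70 = 0.8000.

MAP = 0.8088; posterior mean = 0.8000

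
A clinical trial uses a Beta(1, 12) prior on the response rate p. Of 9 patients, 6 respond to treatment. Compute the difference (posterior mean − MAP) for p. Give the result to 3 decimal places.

0.018

Posterior: Beta(1+6, 12+3) = Beta(7, 15).
Mode = (7−1)/(7+15−2) = 6/20 = 0.300.
Mean = 7/(7+15) = 7/22 = 0.318.
Difference = 0.318 − 0.300 = 0.018.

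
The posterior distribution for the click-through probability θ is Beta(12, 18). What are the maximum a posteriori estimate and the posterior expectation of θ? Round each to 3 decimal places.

Mode = (12−1)/(12+18−2) = 11/28 = 0.393.
Mean = 12/(12+18) = 12/30 = 0.400.

maximum a posteriori estimate = 0.393, posterior expectation = 0.400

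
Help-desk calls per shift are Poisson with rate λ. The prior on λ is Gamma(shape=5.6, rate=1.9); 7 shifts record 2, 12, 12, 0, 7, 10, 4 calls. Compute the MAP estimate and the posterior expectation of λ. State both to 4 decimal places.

Σ counts = 47. Posterior: Gamma(shape = 5.6+47 = 52.6, rate = 1.9+7 = 8.9).
Mode = (α−1)/β = 51.6/8.9 = 5.7978.
Mean = α/β = 52.6/8.9 = 5.9101.

MAP: 5.7978. Posterior mean: 5.9101.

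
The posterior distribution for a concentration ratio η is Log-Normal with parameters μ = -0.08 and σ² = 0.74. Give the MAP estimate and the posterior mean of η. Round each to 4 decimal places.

MAP: 0.4404. Posterior mean: 1.3364.

Mode = exp(μ − σ²) = exp(-0.82) = 0.4404.
Mean = exp(μ + σ²/2) = exp(0.290) = 1.3364.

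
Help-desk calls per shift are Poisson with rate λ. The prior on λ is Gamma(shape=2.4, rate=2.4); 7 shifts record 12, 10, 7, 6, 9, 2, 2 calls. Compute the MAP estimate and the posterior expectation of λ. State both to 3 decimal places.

MAP: 5.255. Posterior mean: 5.362.

Σ counts = 48. Posterior: Gamma(shape = 2.4+48 = 50.4, rate = 2.4+7 = 9.4).
Mode = (α−1)/β = 49.4/9.4 = 5.255.
Mean = α/β = 50.4/9.4 = 5.362.
The mean is pulled above the mode by the posterior's right skew.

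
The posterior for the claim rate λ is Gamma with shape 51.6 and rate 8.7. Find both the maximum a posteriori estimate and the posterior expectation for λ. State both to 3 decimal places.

MAP: 5.816. Posterior mean: 5.931.

Mode = (α−1)/β = 50.6/8.7 = 5.816.
Mean = α/β = 51.6/8.7 = 5.931.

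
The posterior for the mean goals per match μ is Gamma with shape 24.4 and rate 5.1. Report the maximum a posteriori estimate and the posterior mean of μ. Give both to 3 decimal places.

maximum a posteriori estimate = 4.588, posterior mean = 4.784

Mode = (α−1)/β = 23.4/5.1 = 4.588.
Mean = α/β = 24.4/5.1 = 4.784.
The posterior is right-skewed, so the mean exceeds the mode.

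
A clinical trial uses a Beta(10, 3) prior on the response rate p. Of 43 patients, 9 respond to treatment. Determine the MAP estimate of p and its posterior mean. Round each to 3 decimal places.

Posterior: Beta(10+9, 3+34) = Beta(19, 37).
Mode = (19−1)/(19+37−2) = 18/54 = 0.333.
Mean = 19/(19+37) = 19/56 = 0.339.
The mean is pulled above the mode by the posterior's right skew.

MAP = 0.333; posterior mean = 0.339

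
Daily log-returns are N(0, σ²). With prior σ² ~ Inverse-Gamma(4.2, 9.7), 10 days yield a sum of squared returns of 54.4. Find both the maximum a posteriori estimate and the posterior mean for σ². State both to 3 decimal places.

MAP = 3.618; posterior mean = 4.500

Posterior: Inverse-Gamma(shape = 4.2+10/2 = 9.2, scale = 9.7+54.4/2 = 36.9).
Mode = β/(α+1) = 36.9/10.2 = 3.618.
Mean = β/(α−1) = 36.9/8.2 = 4.500.
Mean > mode: the posterior has a right tail.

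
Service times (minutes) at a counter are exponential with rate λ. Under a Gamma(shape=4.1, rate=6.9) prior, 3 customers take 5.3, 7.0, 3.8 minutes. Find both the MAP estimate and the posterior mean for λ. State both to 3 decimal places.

Σ times = 16.1. Posterior: Gamma(shape = 4.1+3 = 7.1, rate = 6.9+16.1 = 23.0).
Mode = (α−1)/β = 6.1/23.0 = 0.265.
Mean = α/β = 7.1/23.0 = 0.309.

MAP = 0.265; posterior mean = 0.309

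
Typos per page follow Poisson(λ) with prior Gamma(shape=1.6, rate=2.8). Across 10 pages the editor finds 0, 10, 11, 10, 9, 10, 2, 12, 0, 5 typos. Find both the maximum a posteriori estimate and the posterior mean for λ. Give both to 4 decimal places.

MAP = 5.4375; posterior mean = 5.5156

Σ counts = 69. Posterior: Gamma(shape = 1.6+69 = 70.6, rate = 2.8+10 = 12.8).
Mode = (α−1)/β = 69.6/12.8 = 5.4375.
Mean = α/β = 70.6/12.8 = 5.5156.
Mean > mode: the posterior has a right tail.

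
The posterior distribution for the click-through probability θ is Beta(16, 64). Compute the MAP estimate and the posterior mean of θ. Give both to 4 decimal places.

Mode = (16−1)/(16+64−2) = 15/78 = 0.1923.
Mean = 16/(16+64) = 16/80 = 0.2000.
Mean > mode: the posterior has a right tail.

MAP estimate = 0.1923, posterior mean = 0.2000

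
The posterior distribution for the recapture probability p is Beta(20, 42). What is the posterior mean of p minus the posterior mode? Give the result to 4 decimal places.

0.0059

Mode = (20−1)/(20+42−2) = 19/60 = 0.3167.
Mean = 20/(20+42) = 20/62 = 0.3226.
Difference = 0.3226 − 0.3167 = 0.0059.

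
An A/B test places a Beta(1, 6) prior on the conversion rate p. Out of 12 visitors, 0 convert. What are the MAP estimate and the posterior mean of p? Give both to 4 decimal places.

Posterior: Beta(1+0, 6+12) = Beta(1, 18).
Since α = 1 ≤ 1 and β > 1, the Beta density is monotone decreasing on [0,1]; the mode is at 0.
Mean = 1/(1+18) = 0.0526.
The mean is pulled above the mode by the posterior's right skew.

MAP estimate = 0.0000, posterior mean = 0.0526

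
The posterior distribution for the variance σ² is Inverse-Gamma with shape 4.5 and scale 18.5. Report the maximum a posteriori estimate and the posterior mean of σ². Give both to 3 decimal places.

MAP = 3.364, posterior mean = 5.286

Mode = β/(α+1) = 18.5/5.5 = 3.364.
Mean = β/(α−1) = 18.5/3.5 = 5.286.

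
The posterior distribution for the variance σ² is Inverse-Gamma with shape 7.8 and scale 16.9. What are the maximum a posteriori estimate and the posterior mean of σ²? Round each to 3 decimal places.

MAP = 1.920; posterior mean = 2.485

Mode = β/(α+1) = 16.9/8.8 = 1.920.
Mean = β/(α−1) = 16.9/6.8 = 2.485.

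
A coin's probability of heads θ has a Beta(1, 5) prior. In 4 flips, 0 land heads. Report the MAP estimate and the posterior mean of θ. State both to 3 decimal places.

MAP = 0.000; posterior mean = 0.100

Posterior: Beta(1+0, 5+4) = Beta(1, 9).
Since α = 1 ≤ 1 and β > 1, the Beta density is monotone decreasing on [0,1]; the mode is at 0.
Mean = 1/(1+9) = 0.100.
Mean > mode: the posterior has a right tail.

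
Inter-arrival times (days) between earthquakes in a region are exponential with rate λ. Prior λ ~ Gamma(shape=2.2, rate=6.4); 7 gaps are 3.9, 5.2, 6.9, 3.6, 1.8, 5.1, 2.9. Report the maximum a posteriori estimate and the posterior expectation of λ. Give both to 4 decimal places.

Σ times = 29.4. Posterior: Gamma(shape = 2.2+7 = 9.2, rate = 6.4+29.4 = 35.8).
Mode = (α−1)/β = 8.2/35.8 = 0.2291.
Mean = α/β = 9.2/35.8 = 0.2570.

maximum a posteriori estimate = 0.2291, posterior expectation = 0.2570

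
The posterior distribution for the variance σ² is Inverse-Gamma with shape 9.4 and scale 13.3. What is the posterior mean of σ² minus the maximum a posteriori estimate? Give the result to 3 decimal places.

0.304

Mode = β/(α+1) = 13.3/10.4 = 1.279.
Mean = β/(α−1) = 13.3/8.4 = 1.583.
Difference = 1.583 − 1.279 = 0.304.
The mean is pulled above the mode by the posterior's right skew.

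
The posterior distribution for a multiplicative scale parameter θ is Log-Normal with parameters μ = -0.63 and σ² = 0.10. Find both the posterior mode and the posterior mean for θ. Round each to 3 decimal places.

θ_MAP = 0.482, E[θ|data] = 0.560

Mode = exp(μ − σ²) = exp(-0.73) = 0.482.
Mean = exp(μ + σ²/2) = exp(-0.580) = 0.560.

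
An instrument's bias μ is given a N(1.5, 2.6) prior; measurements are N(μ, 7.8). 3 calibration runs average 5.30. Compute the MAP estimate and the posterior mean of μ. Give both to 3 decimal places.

MAP = 3.400, posterior mean = 3.400

Posterior for μ is Normal. Precision-weighted mean: (1/2.6·1.5 + 3/7.8·5.30) / (1/2.6 + 3/7.8) = 3.400.
A Normal posterior is symmetric, so mode = mean.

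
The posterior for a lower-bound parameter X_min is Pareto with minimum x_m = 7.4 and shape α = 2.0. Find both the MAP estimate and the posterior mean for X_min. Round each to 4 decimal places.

MAP: 7.4000. Posterior mean: 14.8000.

The Pareto density is strictly decreasing on [x_m, ∞), so the mode is x_m = 7.4000.
Mean = α·x_m/(α−1) = 2.0·7.4/1.0 = 14.8000.
The posterior is right-skewed, so the mean exceeds the mode.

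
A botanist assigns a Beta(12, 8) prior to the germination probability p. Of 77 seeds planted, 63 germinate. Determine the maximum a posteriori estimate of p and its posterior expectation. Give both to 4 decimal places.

p_MAP = 0.7789, E[p|data] = 0.7732

Posterior: Beta(12+63, 8+14) = Beta(75, 22).
Mode = (75−1)/(75+22−2) = 74/95 = 0.7789.
Mean = 75/(75+22) = 75/97 = 0.7732.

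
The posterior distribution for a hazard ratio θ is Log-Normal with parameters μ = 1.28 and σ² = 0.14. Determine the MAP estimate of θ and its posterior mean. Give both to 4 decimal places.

Mode = exp(μ − σ²) = exp(1.14) = 3.1268.
Mean = exp(μ + σ²/2) = exp(1.350) = 3.8574.

MAP: 3.1268. Posterior mean: 3.8574.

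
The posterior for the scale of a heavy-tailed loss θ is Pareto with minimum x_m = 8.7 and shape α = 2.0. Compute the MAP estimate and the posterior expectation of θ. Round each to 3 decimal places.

θ_MAP = 8.700, E[θ|data] = 17.400

The Pareto density is strictly decreasing on [x_m, ∞), so the mode is x_m = 8.700.
Mean = α·x_m/(α−1) = 2.0·8.7/1.0 = 17.400.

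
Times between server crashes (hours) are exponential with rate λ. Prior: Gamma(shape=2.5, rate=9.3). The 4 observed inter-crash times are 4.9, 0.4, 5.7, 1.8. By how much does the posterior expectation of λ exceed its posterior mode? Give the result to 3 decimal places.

Σ times = 12.8. Posterior: Gamma(shape = 2.5+4 = 6.5, rate = 9.3+12.8 = 22.1).
Mode = (α−1)/β = 5.5/22.1 = 0.249.
Mean = α/β = 6.5/22.1 = 0.294.
Difference = 0.294 − 0.249 = 0.045.

0.045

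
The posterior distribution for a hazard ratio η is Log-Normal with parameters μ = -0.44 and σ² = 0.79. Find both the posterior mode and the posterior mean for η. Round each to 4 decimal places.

Mode = exp(μ − σ²) = exp(-1.23) = 0.2923.
Mean = exp(μ + σ²/2) = exp(-0.045) = 0.9560.

MAP = 0.2923, posterior mean = 0.9560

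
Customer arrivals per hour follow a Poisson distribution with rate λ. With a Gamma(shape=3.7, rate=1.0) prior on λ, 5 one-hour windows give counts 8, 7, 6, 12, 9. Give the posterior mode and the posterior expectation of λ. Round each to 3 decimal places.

Σ counts = 42. Posterior: Gamma(shape = 3.7+42 = 45.7, rate = 1.0+5 = 6.0).
Mode = (α−1)/β = 44.7/6.0 = 7.450.
Mean = α/β = 45.7/6.0 = 7.617.

MAP = 7.450, posterior mean = 7.617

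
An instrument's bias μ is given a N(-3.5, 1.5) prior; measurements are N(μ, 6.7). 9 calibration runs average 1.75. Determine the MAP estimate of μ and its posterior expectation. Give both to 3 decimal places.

Posterior for μ is Normal. Precision-weighted mean: (1/1.5·-3.5 + 9/6.7·1.75) / (1/1.5 + 9/6.7) = 0.009.
A Normal posterior is symmetric, so mode = mean.

MAP estimate = 0.009, posterior expectation = 0.009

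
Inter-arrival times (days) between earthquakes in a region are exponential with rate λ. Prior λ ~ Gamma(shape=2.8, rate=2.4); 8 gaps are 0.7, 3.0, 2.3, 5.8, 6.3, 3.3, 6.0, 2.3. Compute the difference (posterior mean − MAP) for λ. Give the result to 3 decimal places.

Σ times = 29.7. Posterior: Gamma(shape = 2.8+8 = 10.8, rate = 2.4+29.7 = 32.1).
Mode = (α−1)/β = 9.8/32.1 = 0.305.
Mean = α/β = 10.8/32.1 = 0.336.
Difference = 0.336 − 0.305 = 0.031.
Mean > mode: the posterior has a right tail.

0.031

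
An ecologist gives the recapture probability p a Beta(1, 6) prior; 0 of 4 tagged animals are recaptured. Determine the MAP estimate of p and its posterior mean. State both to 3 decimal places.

MAP = 0.000; posterior mean = 0.091

Posterior: Beta(1+0, 6+4) = Beta(1, 10).
Since α = 1 ≤ 1 and β > 1, the Beta density is monotone decreasing on [0,1]; the mode is at 0.
Mean = 1/(1+10) = 0.091.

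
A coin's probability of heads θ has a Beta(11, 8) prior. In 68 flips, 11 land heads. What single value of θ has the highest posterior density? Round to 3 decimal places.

0.247

Posterior: Beta(11+11, 8+57) = Beta(22, 65).
Mode = (22−1)/(22+65−2) = 21/85 = 0.247.
Mean = 22/(22+65) = 22/87 = 0.253.
This is the posterior mode — the MAP estimate.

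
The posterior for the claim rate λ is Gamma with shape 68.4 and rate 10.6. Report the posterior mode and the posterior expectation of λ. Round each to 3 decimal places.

λ_MAP = 6.358, E[λ|data] = 6.453

Mode = (α−1)/β = 67.4/10.6 = 6.358.
Mean = α/β = 68.4/10.6 = 6.453.
Mean > mode: the posterior has a right tail.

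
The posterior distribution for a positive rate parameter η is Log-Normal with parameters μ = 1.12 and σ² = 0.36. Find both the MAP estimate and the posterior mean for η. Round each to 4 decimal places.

Mode = exp(μ − σ²) = exp(0.76) = 2.1383.
Mean = exp(μ + σ²/2) = exp(1.300) = 3.6693.

MAP = 2.1383; posterior mean = 3.6693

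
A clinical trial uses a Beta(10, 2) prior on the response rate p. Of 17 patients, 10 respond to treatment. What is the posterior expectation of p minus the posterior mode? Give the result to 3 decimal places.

Posterior: Beta(10+10, 2+7) = Beta(20, 9).
Mode = (20−1)/(20+9−2) = 19/27 = 0.704.
Mean = 20/(20+9) = 20/29 = 0.690.
Difference = 0.690 − 0.704 = -0.014.

-0.014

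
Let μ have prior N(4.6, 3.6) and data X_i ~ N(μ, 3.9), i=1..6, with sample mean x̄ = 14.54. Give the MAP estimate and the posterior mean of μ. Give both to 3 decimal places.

Posterior for μ is Normal. Precision-weighted mean: (1/3.6·4.6 + 6/3.9·14.54) / (1/3.6 + 6/3.9) = 13.020.
A Normal posterior is symmetric, so mode = mean.

MAP: 13.020. Posterior mean: 13.020.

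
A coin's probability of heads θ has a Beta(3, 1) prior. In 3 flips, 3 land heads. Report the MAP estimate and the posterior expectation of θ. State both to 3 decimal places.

MAP estimate = 1.000, posterior expectation = 0.857

Posterior: Beta(3+3, 1+0) = Beta(6, 1).
Since β = 1 ≤ 1 and α > 1, the Beta density is monotone increasing on [0,1]; the mode is at 1.
Mean = 6/(6+1) = 0.857.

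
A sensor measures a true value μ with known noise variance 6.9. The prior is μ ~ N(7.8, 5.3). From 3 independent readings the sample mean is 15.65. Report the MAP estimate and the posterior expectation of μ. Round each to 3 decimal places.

Posterior for μ is Normal. Precision-weighted mean: (1/5.3·7.8 + 3/6.9·15.65) / (1/5.3 + 3/6.9) = 13.274.
A Normal posterior is symmetric, so mode = mean.

MAP = 13.274, posterior mean = 13.274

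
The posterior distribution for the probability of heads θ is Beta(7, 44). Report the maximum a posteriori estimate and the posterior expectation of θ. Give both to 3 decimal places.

Mode = (7−1)/(7+44−2) = 6/49 = 0.122.
Mean = 7/(7+44) = 7/51 = 0.137.

MAP: 0.122. Posterior mean: 0.137.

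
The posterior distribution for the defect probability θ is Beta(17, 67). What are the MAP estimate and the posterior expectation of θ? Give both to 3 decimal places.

Mode = (17−1)/(17+67−2) = 16/82 = 0.195.
Mean = 17/(17+67) = 17/84 = 0.202.
The mean is pulled above the mode by the posterior's right skew.

MAP = 0.195, posterior mean = 0.202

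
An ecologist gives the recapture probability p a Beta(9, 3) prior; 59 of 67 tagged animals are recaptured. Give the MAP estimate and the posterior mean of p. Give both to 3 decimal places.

Posterior: Beta(9+59, 3+8) = Beta(68, 11).
Mode = (68−1)/(68+11−2) = 67/77 = 0.870.
Mean = 68/(68+11) = 68/79 = 0.861.

p_MAP = 0.870, E[p|data] = 0.861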